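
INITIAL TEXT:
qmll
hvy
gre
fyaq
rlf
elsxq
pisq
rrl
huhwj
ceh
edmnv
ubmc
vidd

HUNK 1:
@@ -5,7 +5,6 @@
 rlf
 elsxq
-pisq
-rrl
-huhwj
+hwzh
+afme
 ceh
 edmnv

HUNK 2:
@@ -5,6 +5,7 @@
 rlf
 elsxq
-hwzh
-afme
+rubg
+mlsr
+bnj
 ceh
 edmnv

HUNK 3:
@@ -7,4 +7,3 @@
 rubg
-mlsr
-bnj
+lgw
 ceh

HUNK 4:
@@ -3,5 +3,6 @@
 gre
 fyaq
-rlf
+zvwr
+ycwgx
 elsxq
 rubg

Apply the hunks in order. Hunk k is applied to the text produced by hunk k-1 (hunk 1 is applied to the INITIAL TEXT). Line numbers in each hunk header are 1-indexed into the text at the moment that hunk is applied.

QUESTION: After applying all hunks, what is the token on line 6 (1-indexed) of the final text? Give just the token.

Hunk 1: at line 5 remove [pisq,rrl,huhwj] add [hwzh,afme] -> 12 lines: qmll hvy gre fyaq rlf elsxq hwzh afme ceh edmnv ubmc vidd
Hunk 2: at line 5 remove [hwzh,afme] add [rubg,mlsr,bnj] -> 13 lines: qmll hvy gre fyaq rlf elsxq rubg mlsr bnj ceh edmnv ubmc vidd
Hunk 3: at line 7 remove [mlsr,bnj] add [lgw] -> 12 lines: qmll hvy gre fyaq rlf elsxq rubg lgw ceh edmnv ubmc vidd
Hunk 4: at line 3 remove [rlf] add [zvwr,ycwgx] -> 13 lines: qmll hvy gre fyaq zvwr ycwgx elsxq rubg lgw ceh edmnv ubmc vidd
Final line 6: ycwgx

Answer: ycwgx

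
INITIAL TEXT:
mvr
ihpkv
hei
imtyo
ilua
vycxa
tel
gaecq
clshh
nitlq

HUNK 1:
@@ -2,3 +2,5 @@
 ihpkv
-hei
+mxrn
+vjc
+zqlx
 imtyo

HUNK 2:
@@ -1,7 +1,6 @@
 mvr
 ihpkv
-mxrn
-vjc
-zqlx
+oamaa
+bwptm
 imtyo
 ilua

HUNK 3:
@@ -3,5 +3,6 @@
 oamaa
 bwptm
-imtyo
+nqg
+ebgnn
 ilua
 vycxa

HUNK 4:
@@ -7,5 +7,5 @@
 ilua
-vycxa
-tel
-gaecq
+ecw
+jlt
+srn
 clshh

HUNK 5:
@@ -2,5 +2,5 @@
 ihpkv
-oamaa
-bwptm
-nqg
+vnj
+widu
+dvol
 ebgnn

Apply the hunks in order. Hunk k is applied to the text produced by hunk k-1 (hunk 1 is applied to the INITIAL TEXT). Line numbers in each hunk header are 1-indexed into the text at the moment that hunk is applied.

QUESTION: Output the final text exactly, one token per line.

Hunk 1: at line 2 remove [hei] add [mxrn,vjc,zqlx] -> 12 lines: mvr ihpkv mxrn vjc zqlx imtyo ilua vycxa tel gaecq clshh nitlq
Hunk 2: at line 1 remove [mxrn,vjc,zqlx] add [oamaa,bwptm] -> 11 lines: mvr ihpkv oamaa bwptm imtyo ilua vycxa tel gaecq clshh nitlq
Hunk 3: at line 3 remove [imtyo] add [nqg,ebgnn] -> 12 lines: mvr ihpkv oamaa bwptm nqg ebgnn ilua vycxa tel gaecq clshh nitlq
Hunk 4: at line 7 remove [vycxa,tel,gaecq] add [ecw,jlt,srn] -> 12 lines: mvr ihpkv oamaa bwptm nqg ebgnn ilua ecw jlt srn clshh nitlq
Hunk 5: at line 2 remove [oamaa,bwptm,nqg] add [vnj,widu,dvol] -> 12 lines: mvr ihpkv vnj widu dvol ebgnn ilua ecw jlt srn clshh nitlq

Answer: mvr
ihpkv
vnj
widu
dvol
ebgnn
ilua
ecw
jlt
srn
clshh
nitlq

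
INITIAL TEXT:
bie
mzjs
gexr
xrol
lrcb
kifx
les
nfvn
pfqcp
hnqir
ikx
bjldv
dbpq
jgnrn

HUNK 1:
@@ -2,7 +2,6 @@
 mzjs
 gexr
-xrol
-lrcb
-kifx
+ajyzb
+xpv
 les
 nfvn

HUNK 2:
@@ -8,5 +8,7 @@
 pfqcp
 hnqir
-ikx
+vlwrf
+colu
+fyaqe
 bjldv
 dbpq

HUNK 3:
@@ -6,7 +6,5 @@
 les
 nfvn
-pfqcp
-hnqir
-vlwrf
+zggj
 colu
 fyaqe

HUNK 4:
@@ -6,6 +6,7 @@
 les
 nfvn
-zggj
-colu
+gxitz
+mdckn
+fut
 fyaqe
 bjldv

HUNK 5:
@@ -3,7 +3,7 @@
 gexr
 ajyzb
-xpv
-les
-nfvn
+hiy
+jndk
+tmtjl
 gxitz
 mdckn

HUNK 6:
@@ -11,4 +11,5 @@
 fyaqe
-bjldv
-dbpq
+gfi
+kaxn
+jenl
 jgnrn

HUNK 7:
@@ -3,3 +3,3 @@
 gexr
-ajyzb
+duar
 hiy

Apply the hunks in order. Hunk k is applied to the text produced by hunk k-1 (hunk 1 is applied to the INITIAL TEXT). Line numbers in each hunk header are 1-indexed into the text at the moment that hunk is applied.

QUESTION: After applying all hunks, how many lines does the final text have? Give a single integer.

Answer: 15

Derivation:
Hunk 1: at line 2 remove [xrol,lrcb,kifx] add [ajyzb,xpv] -> 13 lines: bie mzjs gexr ajyzb xpv les nfvn pfqcp hnqir ikx bjldv dbpq jgnrn
Hunk 2: at line 8 remove [ikx] add [vlwrf,colu,fyaqe] -> 15 lines: bie mzjs gexr ajyzb xpv les nfvn pfqcp hnqir vlwrf colu fyaqe bjldv dbpq jgnrn
Hunk 3: at line 6 remove [pfqcp,hnqir,vlwrf] add [zggj] -> 13 lines: bie mzjs gexr ajyzb xpv les nfvn zggj colu fyaqe bjldv dbpq jgnrn
Hunk 4: at line 6 remove [zggj,colu] add [gxitz,mdckn,fut] -> 14 lines: bie mzjs gexr ajyzb xpv les nfvn gxitz mdckn fut fyaqe bjldv dbpq jgnrn
Hunk 5: at line 3 remove [xpv,les,nfvn] add [hiy,jndk,tmtjl] -> 14 lines: bie mzjs gexr ajyzb hiy jndk tmtjl gxitz mdckn fut fyaqe bjldv dbpq jgnrn
Hunk 6: at line 11 remove [bjldv,dbpq] add [gfi,kaxn,jenl] -> 15 lines: bie mzjs gexr ajyzb hiy jndk tmtjl gxitz mdckn fut fyaqe gfi kaxn jenl jgnrn
Hunk 7: at line 3 remove [ajyzb] add [duar] -> 15 lines: bie mzjs gexr duar hiy jndk tmtjl gxitz mdckn fut fyaqe gfi kaxn jenl jgnrn
Final line count: 15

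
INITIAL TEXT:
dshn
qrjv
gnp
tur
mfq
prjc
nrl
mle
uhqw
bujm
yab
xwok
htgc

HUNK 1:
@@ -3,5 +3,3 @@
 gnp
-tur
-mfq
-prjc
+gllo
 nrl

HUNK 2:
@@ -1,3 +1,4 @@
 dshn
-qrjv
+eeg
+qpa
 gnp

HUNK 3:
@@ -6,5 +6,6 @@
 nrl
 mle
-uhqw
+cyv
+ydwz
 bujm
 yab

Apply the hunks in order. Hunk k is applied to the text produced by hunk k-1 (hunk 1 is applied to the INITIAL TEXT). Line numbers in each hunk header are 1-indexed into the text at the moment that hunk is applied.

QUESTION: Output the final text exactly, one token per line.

Hunk 1: at line 3 remove [tur,mfq,prjc] add [gllo] -> 11 lines: dshn qrjv gnp gllo nrl mle uhqw bujm yab xwok htgc
Hunk 2: at line 1 remove [qrjv] add [eeg,qpa] -> 12 lines: dshn eeg qpa gnp gllo nrl mle uhqw bujm yab xwok htgc
Hunk 3: at line 6 remove [uhqw] add [cyv,ydwz] -> 13 lines: dshn eeg qpa gnp gllo nrl mle cyv ydwz bujm yab xwok htgc

Answer: dshn
eeg
qpa
gnp
gllo
nrl
mle
cyv
ydwz
bujm
yab
xwok
htgc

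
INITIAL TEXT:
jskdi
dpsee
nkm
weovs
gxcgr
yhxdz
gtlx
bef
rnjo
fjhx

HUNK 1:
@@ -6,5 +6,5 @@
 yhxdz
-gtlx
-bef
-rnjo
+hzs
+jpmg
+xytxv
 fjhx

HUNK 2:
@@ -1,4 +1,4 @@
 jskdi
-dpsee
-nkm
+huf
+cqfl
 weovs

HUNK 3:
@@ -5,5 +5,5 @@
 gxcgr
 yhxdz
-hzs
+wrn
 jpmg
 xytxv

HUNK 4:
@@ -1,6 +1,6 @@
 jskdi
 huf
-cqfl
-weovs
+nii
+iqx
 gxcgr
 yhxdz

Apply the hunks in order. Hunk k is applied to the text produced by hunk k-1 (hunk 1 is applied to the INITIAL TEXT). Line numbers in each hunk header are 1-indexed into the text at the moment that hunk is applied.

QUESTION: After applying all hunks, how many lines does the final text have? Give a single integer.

Hunk 1: at line 6 remove [gtlx,bef,rnjo] add [hzs,jpmg,xytxv] -> 10 lines: jskdi dpsee nkm weovs gxcgr yhxdz hzs jpmg xytxv fjhx
Hunk 2: at line 1 remove [dpsee,nkm] add [huf,cqfl] -> 10 lines: jskdi huf cqfl weovs gxcgr yhxdz hzs jpmg xytxv fjhx
Hunk 3: at line 5 remove [hzs] add [wrn] -> 10 lines: jskdi huf cqfl weovs gxcgr yhxdz wrn jpmg xytxv fjhx
Hunk 4: at line 1 remove [cqfl,weovs] add [nii,iqx] -> 10 lines: jskdi huf nii iqx gxcgr yhxdz wrn jpmg xytxv fjhx
Final line count: 10

Answer: 10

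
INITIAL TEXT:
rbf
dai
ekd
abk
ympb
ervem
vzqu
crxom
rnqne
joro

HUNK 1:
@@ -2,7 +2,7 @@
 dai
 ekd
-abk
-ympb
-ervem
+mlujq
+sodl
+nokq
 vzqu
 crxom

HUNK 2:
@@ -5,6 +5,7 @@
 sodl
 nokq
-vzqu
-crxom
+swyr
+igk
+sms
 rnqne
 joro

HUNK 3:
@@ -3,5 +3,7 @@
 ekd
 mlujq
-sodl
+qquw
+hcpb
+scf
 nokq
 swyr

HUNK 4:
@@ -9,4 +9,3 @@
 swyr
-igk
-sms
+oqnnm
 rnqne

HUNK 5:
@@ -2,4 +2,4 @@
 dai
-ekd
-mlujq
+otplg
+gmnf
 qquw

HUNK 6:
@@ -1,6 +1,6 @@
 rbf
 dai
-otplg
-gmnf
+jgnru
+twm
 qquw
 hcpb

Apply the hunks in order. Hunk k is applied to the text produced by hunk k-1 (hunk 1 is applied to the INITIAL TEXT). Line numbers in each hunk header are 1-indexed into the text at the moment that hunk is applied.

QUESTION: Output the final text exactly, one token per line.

Answer: rbf
dai
jgnru
twm
qquw
hcpb
scf
nokq
swyr
oqnnm
rnqne
joro

Derivation:
Hunk 1: at line 2 remove [abk,ympb,ervem] add [mlujq,sodl,nokq] -> 10 lines: rbf dai ekd mlujq sodl nokq vzqu crxom rnqne joro
Hunk 2: at line 5 remove [vzqu,crxom] add [swyr,igk,sms] -> 11 lines: rbf dai ekd mlujq sodl nokq swyr igk sms rnqne joro
Hunk 3: at line 3 remove [sodl] add [qquw,hcpb,scf] -> 13 lines: rbf dai ekd mlujq qquw hcpb scf nokq swyr igk sms rnqne joro
Hunk 4: at line 9 remove [igk,sms] add [oqnnm] -> 12 lines: rbf dai ekd mlujq qquw hcpb scf nokq swyr oqnnm rnqne joro
Hunk 5: at line 2 remove [ekd,mlujq] add [otplg,gmnf] -> 12 lines: rbf dai otplg gmnf qquw hcpb scf nokq swyr oqnnm rnqne joro
Hunk 6: at line 1 remove [otplg,gmnf] add [jgnru,twm] -> 12 lines: rbf dai jgnru twm qquw hcpb scf nokq swyr oqnnm rnqne joro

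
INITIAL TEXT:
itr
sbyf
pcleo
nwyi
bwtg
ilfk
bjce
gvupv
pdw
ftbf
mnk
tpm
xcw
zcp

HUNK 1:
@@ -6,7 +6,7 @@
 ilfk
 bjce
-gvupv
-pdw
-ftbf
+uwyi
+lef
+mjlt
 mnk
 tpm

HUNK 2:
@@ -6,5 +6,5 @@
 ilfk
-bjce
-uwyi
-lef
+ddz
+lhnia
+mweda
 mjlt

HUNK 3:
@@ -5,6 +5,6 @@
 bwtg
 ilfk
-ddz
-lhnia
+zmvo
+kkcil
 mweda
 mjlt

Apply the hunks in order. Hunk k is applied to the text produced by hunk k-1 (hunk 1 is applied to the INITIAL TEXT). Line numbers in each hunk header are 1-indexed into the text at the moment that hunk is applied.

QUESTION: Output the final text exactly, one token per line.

Hunk 1: at line 6 remove [gvupv,pdw,ftbf] add [uwyi,lef,mjlt] -> 14 lines: itr sbyf pcleo nwyi bwtg ilfk bjce uwyi lef mjlt mnk tpm xcw zcp
Hunk 2: at line 6 remove [bjce,uwyi,lef] add [ddz,lhnia,mweda] -> 14 lines: itr sbyf pcleo nwyi bwtg ilfk ddz lhnia mweda mjlt mnk tpm xcw zcp
Hunk 3: at line 5 remove [ddz,lhnia] add [zmvo,kkcil] -> 14 lines: itr sbyf pcleo nwyi bwtg ilfk zmvo kkcil mweda mjlt mnk tpm xcw zcp

Answer: itr
sbyf
pcleo
nwyi
bwtg
ilfk
zmvo
kkcil
mweda
mjlt
mnk
tpm
xcw
zcp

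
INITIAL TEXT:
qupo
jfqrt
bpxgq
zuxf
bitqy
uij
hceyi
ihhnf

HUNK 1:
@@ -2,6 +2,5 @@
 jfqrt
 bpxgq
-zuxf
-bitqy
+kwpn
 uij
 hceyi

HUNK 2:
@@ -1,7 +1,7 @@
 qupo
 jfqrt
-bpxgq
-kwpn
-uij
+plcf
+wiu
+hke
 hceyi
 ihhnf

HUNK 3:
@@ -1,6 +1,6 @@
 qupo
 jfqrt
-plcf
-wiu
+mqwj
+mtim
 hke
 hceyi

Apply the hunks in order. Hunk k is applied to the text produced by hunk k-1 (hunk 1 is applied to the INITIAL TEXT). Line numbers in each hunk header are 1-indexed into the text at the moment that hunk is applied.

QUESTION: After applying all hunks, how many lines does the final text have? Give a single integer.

Answer: 7

Derivation:
Hunk 1: at line 2 remove [zuxf,bitqy] add [kwpn] -> 7 lines: qupo jfqrt bpxgq kwpn uij hceyi ihhnf
Hunk 2: at line 1 remove [bpxgq,kwpn,uij] add [plcf,wiu,hke] -> 7 lines: qupo jfqrt plcf wiu hke hceyi ihhnf
Hunk 3: at line 1 remove [plcf,wiu] add [mqwj,mtim] -> 7 lines: qupo jfqrt mqwj mtim hke hceyi ihhnf
Final line count: 7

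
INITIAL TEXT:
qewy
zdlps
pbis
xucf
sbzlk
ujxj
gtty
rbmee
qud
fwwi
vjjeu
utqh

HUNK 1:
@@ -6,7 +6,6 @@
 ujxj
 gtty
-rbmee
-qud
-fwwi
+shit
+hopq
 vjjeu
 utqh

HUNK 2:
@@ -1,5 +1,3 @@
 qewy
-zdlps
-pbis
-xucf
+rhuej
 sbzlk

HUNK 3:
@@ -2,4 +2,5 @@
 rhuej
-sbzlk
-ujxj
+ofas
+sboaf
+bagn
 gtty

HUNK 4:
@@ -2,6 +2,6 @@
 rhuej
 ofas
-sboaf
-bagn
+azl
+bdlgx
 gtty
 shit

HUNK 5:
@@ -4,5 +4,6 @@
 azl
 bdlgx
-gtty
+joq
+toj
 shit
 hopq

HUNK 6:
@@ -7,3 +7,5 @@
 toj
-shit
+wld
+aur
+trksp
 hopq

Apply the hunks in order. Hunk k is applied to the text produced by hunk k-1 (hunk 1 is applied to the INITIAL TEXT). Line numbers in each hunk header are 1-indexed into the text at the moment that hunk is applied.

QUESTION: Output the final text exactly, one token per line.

Answer: qewy
rhuej
ofas
azl
bdlgx
joq
toj
wld
aur
trksp
hopq
vjjeu
utqh

Derivation:
Hunk 1: at line 6 remove [rbmee,qud,fwwi] add [shit,hopq] -> 11 lines: qewy zdlps pbis xucf sbzlk ujxj gtty shit hopq vjjeu utqh
Hunk 2: at line 1 remove [zdlps,pbis,xucf] add [rhuej] -> 9 lines: qewy rhuej sbzlk ujxj gtty shit hopq vjjeu utqh
Hunk 3: at line 2 remove [sbzlk,ujxj] add [ofas,sboaf,bagn] -> 10 lines: qewy rhuej ofas sboaf bagn gtty shit hopq vjjeu utqh
Hunk 4: at line 2 remove [sboaf,bagn] add [azl,bdlgx] -> 10 lines: qewy rhuej ofas azl bdlgx gtty shit hopq vjjeu utqh
Hunk 5: at line 4 remove [gtty] add [joq,toj] -> 11 lines: qewy rhuej ofas azl bdlgx joq toj shit hopq vjjeu utqh
Hunk 6: at line 7 remove [shit] add [wld,aur,trksp] -> 13 lines: qewy rhuej ofas azl bdlgx joq toj wld aur trksp hopq vjjeu utqh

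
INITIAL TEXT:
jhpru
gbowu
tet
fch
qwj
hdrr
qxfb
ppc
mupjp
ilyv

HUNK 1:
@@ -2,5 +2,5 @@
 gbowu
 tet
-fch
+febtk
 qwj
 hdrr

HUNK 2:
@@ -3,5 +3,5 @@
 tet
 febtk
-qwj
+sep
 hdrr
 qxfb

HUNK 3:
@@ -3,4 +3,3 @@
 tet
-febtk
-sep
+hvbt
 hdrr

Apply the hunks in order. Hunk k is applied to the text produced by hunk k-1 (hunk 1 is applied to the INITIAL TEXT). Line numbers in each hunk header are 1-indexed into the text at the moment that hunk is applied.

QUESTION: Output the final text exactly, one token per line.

Answer: jhpru
gbowu
tet
hvbt
hdrr
qxfb
ppc
mupjp
ilyv

Derivation:
Hunk 1: at line 2 remove [fch] add [febtk] -> 10 lines: jhpru gbowu tet febtk qwj hdrr qxfb ppc mupjp ilyv
Hunk 2: at line 3 remove [qwj] add [sep] -> 10 lines: jhpru gbowu tet febtk sep hdrr qxfb ppc mupjp ilyv
Hunk 3: at line 3 remove [febtk,sep] add [hvbt] -> 9 lines: jhpru gbowu tet hvbt hdrr qxfb ppc mupjp ilyv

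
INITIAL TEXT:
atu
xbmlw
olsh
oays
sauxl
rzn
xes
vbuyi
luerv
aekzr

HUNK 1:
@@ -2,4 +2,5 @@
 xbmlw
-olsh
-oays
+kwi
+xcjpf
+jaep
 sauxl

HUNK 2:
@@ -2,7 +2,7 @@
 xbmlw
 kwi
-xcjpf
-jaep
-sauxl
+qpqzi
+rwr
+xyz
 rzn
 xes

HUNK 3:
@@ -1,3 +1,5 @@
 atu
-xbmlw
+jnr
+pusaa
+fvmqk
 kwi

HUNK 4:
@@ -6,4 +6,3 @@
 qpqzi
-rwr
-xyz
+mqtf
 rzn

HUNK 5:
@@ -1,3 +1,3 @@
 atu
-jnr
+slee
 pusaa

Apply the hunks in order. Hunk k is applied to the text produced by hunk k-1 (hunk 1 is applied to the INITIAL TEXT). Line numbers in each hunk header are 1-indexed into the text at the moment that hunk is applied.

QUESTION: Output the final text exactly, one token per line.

Answer: atu
slee
pusaa
fvmqk
kwi
qpqzi
mqtf
rzn
xes
vbuyi
luerv
aekzr

Derivation:
Hunk 1: at line 2 remove [olsh,oays] add [kwi,xcjpf,jaep] -> 11 lines: atu xbmlw kwi xcjpf jaep sauxl rzn xes vbuyi luerv aekzr
Hunk 2: at line 2 remove [xcjpf,jaep,sauxl] add [qpqzi,rwr,xyz] -> 11 lines: atu xbmlw kwi qpqzi rwr xyz rzn xes vbuyi luerv aekzr
Hunk 3: at line 1 remove [xbmlw] add [jnr,pusaa,fvmqk] -> 13 lines: atu jnr pusaa fvmqk kwi qpqzi rwr xyz rzn xes vbuyi luerv aekzr
Hunk 4: at line 6 remove [rwr,xyz] add [mqtf] -> 12 lines: atu jnr pusaa fvmqk kwi qpqzi mqtf rzn xes vbuyi luerv aekzr
Hunk 5: at line 1 remove [jnr] add [slee] -> 12 lines: atu slee pusaa fvmqk kwi qpqzi mqtf rzn xes vbuyi luerv aekzr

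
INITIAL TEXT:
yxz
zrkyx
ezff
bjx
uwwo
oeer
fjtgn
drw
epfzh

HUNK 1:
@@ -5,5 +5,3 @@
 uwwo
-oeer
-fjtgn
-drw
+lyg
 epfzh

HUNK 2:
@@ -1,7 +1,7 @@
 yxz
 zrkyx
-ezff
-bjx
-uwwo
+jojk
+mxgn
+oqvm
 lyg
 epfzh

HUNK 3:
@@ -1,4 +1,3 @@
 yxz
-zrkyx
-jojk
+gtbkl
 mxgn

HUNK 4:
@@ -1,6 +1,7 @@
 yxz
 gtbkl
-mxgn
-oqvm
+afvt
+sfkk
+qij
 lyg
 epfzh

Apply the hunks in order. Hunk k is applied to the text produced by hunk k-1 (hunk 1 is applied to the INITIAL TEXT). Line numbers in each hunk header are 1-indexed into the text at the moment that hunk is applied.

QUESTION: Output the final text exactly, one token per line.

Answer: yxz
gtbkl
afvt
sfkk
qij
lyg
epfzh

Derivation:
Hunk 1: at line 5 remove [oeer,fjtgn,drw] add [lyg] -> 7 lines: yxz zrkyx ezff bjx uwwo lyg epfzh
Hunk 2: at line 1 remove [ezff,bjx,uwwo] add [jojk,mxgn,oqvm] -> 7 lines: yxz zrkyx jojk mxgn oqvm lyg epfzh
Hunk 3: at line 1 remove [zrkyx,jojk] add [gtbkl] -> 6 lines: yxz gtbkl mxgn oqvm lyg epfzh
Hunk 4: at line 1 remove [mxgn,oqvm] add [afvt,sfkk,qij] -> 7 lines: yxz gtbkl afvt sfkk qij lyg epfzh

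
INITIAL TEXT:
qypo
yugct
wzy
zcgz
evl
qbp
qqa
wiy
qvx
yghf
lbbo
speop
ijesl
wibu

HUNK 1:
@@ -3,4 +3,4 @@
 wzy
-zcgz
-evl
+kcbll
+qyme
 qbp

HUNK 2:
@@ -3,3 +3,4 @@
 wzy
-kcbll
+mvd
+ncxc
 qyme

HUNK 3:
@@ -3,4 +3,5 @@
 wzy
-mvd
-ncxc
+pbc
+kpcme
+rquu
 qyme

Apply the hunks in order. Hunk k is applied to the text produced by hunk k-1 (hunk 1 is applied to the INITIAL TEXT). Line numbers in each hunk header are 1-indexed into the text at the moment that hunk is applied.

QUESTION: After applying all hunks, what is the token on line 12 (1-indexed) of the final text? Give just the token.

Hunk 1: at line 3 remove [zcgz,evl] add [kcbll,qyme] -> 14 lines: qypo yugct wzy kcbll qyme qbp qqa wiy qvx yghf lbbo speop ijesl wibu
Hunk 2: at line 3 remove [kcbll] add [mvd,ncxc] -> 15 lines: qypo yugct wzy mvd ncxc qyme qbp qqa wiy qvx yghf lbbo speop ijesl wibu
Hunk 3: at line 3 remove [mvd,ncxc] add [pbc,kpcme,rquu] -> 16 lines: qypo yugct wzy pbc kpcme rquu qyme qbp qqa wiy qvx yghf lbbo speop ijesl wibu
Final line 12: yghf

Answer: yghf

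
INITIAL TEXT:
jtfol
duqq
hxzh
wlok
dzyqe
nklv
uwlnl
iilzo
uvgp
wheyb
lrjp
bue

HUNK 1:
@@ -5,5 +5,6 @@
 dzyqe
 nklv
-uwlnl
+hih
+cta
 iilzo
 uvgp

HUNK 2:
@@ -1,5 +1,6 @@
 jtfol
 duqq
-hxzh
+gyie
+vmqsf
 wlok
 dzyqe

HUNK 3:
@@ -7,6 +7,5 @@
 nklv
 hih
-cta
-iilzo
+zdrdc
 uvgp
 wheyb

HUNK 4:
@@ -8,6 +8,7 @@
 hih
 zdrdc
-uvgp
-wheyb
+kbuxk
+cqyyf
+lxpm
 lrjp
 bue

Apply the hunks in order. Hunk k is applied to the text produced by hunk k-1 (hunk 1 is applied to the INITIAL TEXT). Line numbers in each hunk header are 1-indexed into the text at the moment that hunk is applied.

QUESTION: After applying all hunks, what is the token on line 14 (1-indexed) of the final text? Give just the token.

Answer: bue

Derivation:
Hunk 1: at line 5 remove [uwlnl] add [hih,cta] -> 13 lines: jtfol duqq hxzh wlok dzyqe nklv hih cta iilzo uvgp wheyb lrjp bue
Hunk 2: at line 1 remove [hxzh] add [gyie,vmqsf] -> 14 lines: jtfol duqq gyie vmqsf wlok dzyqe nklv hih cta iilzo uvgp wheyb lrjp bue
Hunk 3: at line 7 remove [cta,iilzo] add [zdrdc] -> 13 lines: jtfol duqq gyie vmqsf wlok dzyqe nklv hih zdrdc uvgp wheyb lrjp bue
Hunk 4: at line 8 remove [uvgp,wheyb] add [kbuxk,cqyyf,lxpm] -> 14 lines: jtfol duqq gyie vmqsf wlok dzyqe nklv hih zdrdc kbuxk cqyyf lxpm lrjp bue
Final line 14: bue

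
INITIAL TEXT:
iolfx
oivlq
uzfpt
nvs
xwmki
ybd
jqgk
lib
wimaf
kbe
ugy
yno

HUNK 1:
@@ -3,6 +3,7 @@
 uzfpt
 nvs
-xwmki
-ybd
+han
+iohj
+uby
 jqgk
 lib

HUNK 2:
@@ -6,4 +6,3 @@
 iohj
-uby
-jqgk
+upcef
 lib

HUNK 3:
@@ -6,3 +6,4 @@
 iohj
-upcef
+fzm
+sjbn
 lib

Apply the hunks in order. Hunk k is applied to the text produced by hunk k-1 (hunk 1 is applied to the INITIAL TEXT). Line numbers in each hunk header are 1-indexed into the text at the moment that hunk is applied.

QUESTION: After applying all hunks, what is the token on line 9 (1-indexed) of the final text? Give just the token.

Answer: lib

Derivation:
Hunk 1: at line 3 remove [xwmki,ybd] add [han,iohj,uby] -> 13 lines: iolfx oivlq uzfpt nvs han iohj uby jqgk lib wimaf kbe ugy yno
Hunk 2: at line 6 remove [uby,jqgk] add [upcef] -> 12 lines: iolfx oivlq uzfpt nvs han iohj upcef lib wimaf kbe ugy yno
Hunk 3: at line 6 remove [upcef] add [fzm,sjbn] -> 13 lines: iolfx oivlq uzfpt nvs han iohj fzm sjbn lib wimaf kbe ugy yno
Final line 9: lib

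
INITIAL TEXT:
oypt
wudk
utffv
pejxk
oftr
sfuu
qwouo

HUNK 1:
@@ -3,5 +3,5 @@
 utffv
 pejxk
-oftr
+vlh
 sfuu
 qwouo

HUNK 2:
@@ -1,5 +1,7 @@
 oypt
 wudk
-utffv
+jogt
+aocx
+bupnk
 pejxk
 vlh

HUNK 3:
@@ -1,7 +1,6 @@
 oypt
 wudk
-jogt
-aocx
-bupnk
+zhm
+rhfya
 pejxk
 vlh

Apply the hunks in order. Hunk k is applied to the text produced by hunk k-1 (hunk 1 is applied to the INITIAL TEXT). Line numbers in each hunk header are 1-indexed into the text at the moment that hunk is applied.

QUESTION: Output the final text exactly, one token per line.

Answer: oypt
wudk
zhm
rhfya
pejxk
vlh
sfuu
qwouo

Derivation:
Hunk 1: at line 3 remove [oftr] add [vlh] -> 7 lines: oypt wudk utffv pejxk vlh sfuu qwouo
Hunk 2: at line 1 remove [utffv] add [jogt,aocx,bupnk] -> 9 lines: oypt wudk jogt aocx bupnk pejxk vlh sfuu qwouo
Hunk 3: at line 1 remove [jogt,aocx,bupnk] add [zhm,rhfya] -> 8 lines: oypt wudk zhm rhfya pejxk vlh sfuu qwouo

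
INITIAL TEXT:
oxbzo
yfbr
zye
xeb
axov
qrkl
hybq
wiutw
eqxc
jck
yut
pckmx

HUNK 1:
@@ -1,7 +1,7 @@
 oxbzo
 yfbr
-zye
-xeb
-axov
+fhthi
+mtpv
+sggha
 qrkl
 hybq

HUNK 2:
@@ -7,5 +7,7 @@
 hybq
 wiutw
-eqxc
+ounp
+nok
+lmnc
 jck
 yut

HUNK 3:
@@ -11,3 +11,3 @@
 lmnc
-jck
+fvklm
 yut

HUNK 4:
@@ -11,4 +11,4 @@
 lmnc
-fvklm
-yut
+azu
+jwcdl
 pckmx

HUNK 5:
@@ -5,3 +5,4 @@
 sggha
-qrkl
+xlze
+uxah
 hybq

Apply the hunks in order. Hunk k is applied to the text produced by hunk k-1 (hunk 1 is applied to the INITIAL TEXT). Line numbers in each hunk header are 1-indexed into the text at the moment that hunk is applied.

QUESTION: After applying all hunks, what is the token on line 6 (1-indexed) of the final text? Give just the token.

Answer: xlze

Derivation:
Hunk 1: at line 1 remove [zye,xeb,axov] add [fhthi,mtpv,sggha] -> 12 lines: oxbzo yfbr fhthi mtpv sggha qrkl hybq wiutw eqxc jck yut pckmx
Hunk 2: at line 7 remove [eqxc] add [ounp,nok,lmnc] -> 14 lines: oxbzo yfbr fhthi mtpv sggha qrkl hybq wiutw ounp nok lmnc jck yut pckmx
Hunk 3: at line 11 remove [jck] add [fvklm] -> 14 lines: oxbzo yfbr fhthi mtpv sggha qrkl hybq wiutw ounp nok lmnc fvklm yut pckmx
Hunk 4: at line 11 remove [fvklm,yut] add [azu,jwcdl] -> 14 lines: oxbzo yfbr fhthi mtpv sggha qrkl hybq wiutw ounp nok lmnc azu jwcdl pckmx
Hunk 5: at line 5 remove [qrkl] add [xlze,uxah] -> 15 lines: oxbzo yfbr fhthi mtpv sggha xlze uxah hybq wiutw ounp nok lmnc azu jwcdl pckmx
Final line 6: xlze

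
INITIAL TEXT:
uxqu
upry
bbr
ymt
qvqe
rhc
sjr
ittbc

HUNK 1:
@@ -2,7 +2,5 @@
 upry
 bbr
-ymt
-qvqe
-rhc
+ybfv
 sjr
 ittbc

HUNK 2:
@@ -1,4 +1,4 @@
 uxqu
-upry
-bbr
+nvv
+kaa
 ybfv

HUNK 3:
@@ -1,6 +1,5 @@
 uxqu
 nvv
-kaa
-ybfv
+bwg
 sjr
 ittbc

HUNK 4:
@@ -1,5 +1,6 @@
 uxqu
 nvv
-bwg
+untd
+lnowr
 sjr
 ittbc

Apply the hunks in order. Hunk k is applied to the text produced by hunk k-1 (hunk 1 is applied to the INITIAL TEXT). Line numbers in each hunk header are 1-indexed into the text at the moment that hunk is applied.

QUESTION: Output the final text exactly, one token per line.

Hunk 1: at line 2 remove [ymt,qvqe,rhc] add [ybfv] -> 6 lines: uxqu upry bbr ybfv sjr ittbc
Hunk 2: at line 1 remove [upry,bbr] add [nvv,kaa] -> 6 lines: uxqu nvv kaa ybfv sjr ittbc
Hunk 3: at line 1 remove [kaa,ybfv] add [bwg] -> 5 lines: uxqu nvv bwg sjr ittbc
Hunk 4: at line 1 remove [bwg] add [untd,lnowr] -> 6 lines: uxqu nvv untd lnowr sjr ittbc

Answer: uxqu
nvv
untd
lnowr
sjr
ittbc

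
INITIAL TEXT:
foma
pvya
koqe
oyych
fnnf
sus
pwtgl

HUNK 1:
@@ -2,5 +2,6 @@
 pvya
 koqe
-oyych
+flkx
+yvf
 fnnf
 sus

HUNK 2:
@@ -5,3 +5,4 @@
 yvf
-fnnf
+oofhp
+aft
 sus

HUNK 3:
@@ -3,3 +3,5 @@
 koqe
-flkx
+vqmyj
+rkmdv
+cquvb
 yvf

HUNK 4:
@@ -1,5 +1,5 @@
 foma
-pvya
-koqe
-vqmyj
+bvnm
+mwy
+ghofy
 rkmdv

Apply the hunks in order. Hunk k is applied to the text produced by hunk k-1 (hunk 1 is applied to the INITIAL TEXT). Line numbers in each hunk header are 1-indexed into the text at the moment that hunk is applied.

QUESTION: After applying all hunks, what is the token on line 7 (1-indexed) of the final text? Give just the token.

Answer: yvf

Derivation:
Hunk 1: at line 2 remove [oyych] add [flkx,yvf] -> 8 lines: foma pvya koqe flkx yvf fnnf sus pwtgl
Hunk 2: at line 5 remove [fnnf] add [oofhp,aft] -> 9 lines: foma pvya koqe flkx yvf oofhp aft sus pwtgl
Hunk 3: at line 3 remove [flkx] add [vqmyj,rkmdv,cquvb] -> 11 lines: foma pvya koqe vqmyj rkmdv cquvb yvf oofhp aft sus pwtgl
Hunk 4: at line 1 remove [pvya,koqe,vqmyj] add [bvnm,mwy,ghofy] -> 11 lines: foma bvnm mwy ghofy rkmdv cquvb yvf oofhp aft sus pwtgl
Final line 7: yvf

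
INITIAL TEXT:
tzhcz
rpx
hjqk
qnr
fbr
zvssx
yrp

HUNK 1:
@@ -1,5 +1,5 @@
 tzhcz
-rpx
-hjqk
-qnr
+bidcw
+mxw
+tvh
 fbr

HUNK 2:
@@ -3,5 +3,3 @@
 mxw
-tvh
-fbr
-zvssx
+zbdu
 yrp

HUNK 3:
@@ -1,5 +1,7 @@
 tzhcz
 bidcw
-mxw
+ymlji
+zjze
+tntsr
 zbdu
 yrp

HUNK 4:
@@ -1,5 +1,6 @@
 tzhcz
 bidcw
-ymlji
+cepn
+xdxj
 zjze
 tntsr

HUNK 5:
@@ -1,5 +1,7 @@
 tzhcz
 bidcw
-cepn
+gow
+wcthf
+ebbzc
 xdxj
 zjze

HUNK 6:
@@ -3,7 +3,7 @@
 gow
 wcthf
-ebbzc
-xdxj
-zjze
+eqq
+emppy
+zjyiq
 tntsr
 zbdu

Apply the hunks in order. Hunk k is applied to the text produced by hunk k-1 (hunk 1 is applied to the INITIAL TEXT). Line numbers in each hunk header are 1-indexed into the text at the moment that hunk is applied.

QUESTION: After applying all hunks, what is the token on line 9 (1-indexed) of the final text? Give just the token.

Answer: zbdu

Derivation:
Hunk 1: at line 1 remove [rpx,hjqk,qnr] add [bidcw,mxw,tvh] -> 7 lines: tzhcz bidcw mxw tvh fbr zvssx yrp
Hunk 2: at line 3 remove [tvh,fbr,zvssx] add [zbdu] -> 5 lines: tzhcz bidcw mxw zbdu yrp
Hunk 3: at line 1 remove [mxw] add [ymlji,zjze,tntsr] -> 7 lines: tzhcz bidcw ymlji zjze tntsr zbdu yrp
Hunk 4: at line 1 remove [ymlji] add [cepn,xdxj] -> 8 lines: tzhcz bidcw cepn xdxj zjze tntsr zbdu yrp
Hunk 5: at line 1 remove [cepn] add [gow,wcthf,ebbzc] -> 10 lines: tzhcz bidcw gow wcthf ebbzc xdxj zjze tntsr zbdu yrp
Hunk 6: at line 3 remove [ebbzc,xdxj,zjze] add [eqq,emppy,zjyiq] -> 10 lines: tzhcz bidcw gow wcthf eqq emppy zjyiq tntsr zbdu yrp
Final line 9: zbdu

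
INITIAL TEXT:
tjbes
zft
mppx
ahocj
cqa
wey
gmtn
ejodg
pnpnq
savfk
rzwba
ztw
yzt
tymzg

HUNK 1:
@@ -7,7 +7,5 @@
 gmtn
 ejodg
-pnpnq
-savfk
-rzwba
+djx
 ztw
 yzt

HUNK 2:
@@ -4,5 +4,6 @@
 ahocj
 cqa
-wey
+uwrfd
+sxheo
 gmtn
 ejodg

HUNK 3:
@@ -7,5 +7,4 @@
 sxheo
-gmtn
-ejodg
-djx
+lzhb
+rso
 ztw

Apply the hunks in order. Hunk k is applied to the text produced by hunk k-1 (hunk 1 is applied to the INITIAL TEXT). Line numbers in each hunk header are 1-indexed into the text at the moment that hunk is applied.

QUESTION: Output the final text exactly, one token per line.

Hunk 1: at line 7 remove [pnpnq,savfk,rzwba] add [djx] -> 12 lines: tjbes zft mppx ahocj cqa wey gmtn ejodg djx ztw yzt tymzg
Hunk 2: at line 4 remove [wey] add [uwrfd,sxheo] -> 13 lines: tjbes zft mppx ahocj cqa uwrfd sxheo gmtn ejodg djx ztw yzt tymzg
Hunk 3: at line 7 remove [gmtn,ejodg,djx] add [lzhb,rso] -> 12 lines: tjbes zft mppx ahocj cqa uwrfd sxheo lzhb rso ztw yzt tymzg

Answer: tjbes
zft
mppx
ahocj
cqa
uwrfd
sxheo
lzhb
rso
ztw
yzt
tymzg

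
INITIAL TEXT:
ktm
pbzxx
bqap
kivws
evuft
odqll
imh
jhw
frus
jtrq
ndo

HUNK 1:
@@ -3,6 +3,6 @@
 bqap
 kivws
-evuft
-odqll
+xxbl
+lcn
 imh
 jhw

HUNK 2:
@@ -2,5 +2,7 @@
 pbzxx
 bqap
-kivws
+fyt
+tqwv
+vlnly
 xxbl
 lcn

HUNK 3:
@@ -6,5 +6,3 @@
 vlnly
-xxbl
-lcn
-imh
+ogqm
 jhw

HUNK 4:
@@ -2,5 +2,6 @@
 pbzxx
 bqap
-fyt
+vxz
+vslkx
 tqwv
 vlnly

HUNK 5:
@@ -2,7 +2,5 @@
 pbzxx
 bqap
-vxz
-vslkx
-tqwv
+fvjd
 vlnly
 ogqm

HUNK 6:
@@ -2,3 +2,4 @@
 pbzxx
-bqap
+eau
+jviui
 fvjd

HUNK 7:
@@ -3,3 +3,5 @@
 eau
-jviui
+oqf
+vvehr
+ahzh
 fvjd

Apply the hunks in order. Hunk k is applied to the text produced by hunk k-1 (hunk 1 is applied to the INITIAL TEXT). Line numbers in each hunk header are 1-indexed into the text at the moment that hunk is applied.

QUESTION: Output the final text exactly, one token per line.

Hunk 1: at line 3 remove [evuft,odqll] add [xxbl,lcn] -> 11 lines: ktm pbzxx bqap kivws xxbl lcn imh jhw frus jtrq ndo
Hunk 2: at line 2 remove [kivws] add [fyt,tqwv,vlnly] -> 13 lines: ktm pbzxx bqap fyt tqwv vlnly xxbl lcn imh jhw frus jtrq ndo
Hunk 3: at line 6 remove [xxbl,lcn,imh] add [ogqm] -> 11 lines: ktm pbzxx bqap fyt tqwv vlnly ogqm jhw frus jtrq ndo
Hunk 4: at line 2 remove [fyt] add [vxz,vslkx] -> 12 lines: ktm pbzxx bqap vxz vslkx tqwv vlnly ogqm jhw frus jtrq ndo
Hunk 5: at line 2 remove [vxz,vslkx,tqwv] add [fvjd] -> 10 lines: ktm pbzxx bqap fvjd vlnly ogqm jhw frus jtrq ndo
Hunk 6: at line 2 remove [bqap] add [eau,jviui] -> 11 lines: ktm pbzxx eau jviui fvjd vlnly ogqm jhw frus jtrq ndo
Hunk 7: at line 3 remove [jviui] add [oqf,vvehr,ahzh] -> 13 lines: ktm pbzxx eau oqf vvehr ahzh fvjd vlnly ogqm jhw frus jtrq ndo

Answer: ktm
pbzxx
eau
oqf
vvehr
ahzh
fvjd
vlnly
ogqm
jhw
frus
jtrq
ndo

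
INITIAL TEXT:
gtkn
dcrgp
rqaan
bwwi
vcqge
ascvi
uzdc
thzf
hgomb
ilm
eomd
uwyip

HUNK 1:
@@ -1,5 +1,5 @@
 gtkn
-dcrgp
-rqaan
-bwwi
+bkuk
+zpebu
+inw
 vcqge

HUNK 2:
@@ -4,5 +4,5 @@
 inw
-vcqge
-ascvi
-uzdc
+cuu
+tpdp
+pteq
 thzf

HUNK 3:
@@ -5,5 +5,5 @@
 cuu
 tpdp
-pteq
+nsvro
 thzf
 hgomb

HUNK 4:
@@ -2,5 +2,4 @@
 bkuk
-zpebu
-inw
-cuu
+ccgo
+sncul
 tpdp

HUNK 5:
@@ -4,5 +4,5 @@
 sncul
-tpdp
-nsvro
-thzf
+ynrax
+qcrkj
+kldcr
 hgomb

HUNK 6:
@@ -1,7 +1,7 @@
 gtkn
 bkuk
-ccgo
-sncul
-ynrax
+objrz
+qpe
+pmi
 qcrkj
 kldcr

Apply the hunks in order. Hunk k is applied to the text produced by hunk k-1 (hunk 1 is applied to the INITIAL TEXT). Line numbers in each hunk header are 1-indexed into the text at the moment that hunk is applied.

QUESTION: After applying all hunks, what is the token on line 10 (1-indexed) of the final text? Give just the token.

Hunk 1: at line 1 remove [dcrgp,rqaan,bwwi] add [bkuk,zpebu,inw] -> 12 lines: gtkn bkuk zpebu inw vcqge ascvi uzdc thzf hgomb ilm eomd uwyip
Hunk 2: at line 4 remove [vcqge,ascvi,uzdc] add [cuu,tpdp,pteq] -> 12 lines: gtkn bkuk zpebu inw cuu tpdp pteq thzf hgomb ilm eomd uwyip
Hunk 3: at line 5 remove [pteq] add [nsvro] -> 12 lines: gtkn bkuk zpebu inw cuu tpdp nsvro thzf hgomb ilm eomd uwyip
Hunk 4: at line 2 remove [zpebu,inw,cuu] add [ccgo,sncul] -> 11 lines: gtkn bkuk ccgo sncul tpdp nsvro thzf hgomb ilm eomd uwyip
Hunk 5: at line 4 remove [tpdp,nsvro,thzf] add [ynrax,qcrkj,kldcr] -> 11 lines: gtkn bkuk ccgo sncul ynrax qcrkj kldcr hgomb ilm eomd uwyip
Hunk 6: at line 1 remove [ccgo,sncul,ynrax] add [objrz,qpe,pmi] -> 11 lines: gtkn bkuk objrz qpe pmi qcrkj kldcr hgomb ilm eomd uwyip
Final line 10: eomd

Answer: eomd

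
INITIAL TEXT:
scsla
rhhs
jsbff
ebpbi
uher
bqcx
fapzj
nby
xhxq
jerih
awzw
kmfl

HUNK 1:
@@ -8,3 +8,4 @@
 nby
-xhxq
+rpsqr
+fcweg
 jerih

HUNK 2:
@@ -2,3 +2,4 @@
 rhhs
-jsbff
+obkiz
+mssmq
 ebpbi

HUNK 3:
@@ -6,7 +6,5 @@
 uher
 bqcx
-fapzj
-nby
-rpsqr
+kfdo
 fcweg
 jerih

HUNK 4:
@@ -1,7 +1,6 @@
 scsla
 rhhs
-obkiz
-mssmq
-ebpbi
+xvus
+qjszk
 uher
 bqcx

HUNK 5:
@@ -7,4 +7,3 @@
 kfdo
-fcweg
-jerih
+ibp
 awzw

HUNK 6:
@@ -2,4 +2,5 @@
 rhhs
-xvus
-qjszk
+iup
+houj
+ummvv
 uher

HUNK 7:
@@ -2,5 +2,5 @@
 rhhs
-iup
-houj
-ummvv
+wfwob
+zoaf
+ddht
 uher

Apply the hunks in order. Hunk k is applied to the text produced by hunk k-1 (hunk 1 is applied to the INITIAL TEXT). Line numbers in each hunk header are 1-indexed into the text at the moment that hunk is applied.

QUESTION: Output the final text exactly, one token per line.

Hunk 1: at line 8 remove [xhxq] add [rpsqr,fcweg] -> 13 lines: scsla rhhs jsbff ebpbi uher bqcx fapzj nby rpsqr fcweg jerih awzw kmfl
Hunk 2: at line 2 remove [jsbff] add [obkiz,mssmq] -> 14 lines: scsla rhhs obkiz mssmq ebpbi uher bqcx fapzj nby rpsqr fcweg jerih awzw kmfl
Hunk 3: at line 6 remove [fapzj,nby,rpsqr] add [kfdo] -> 12 lines: scsla rhhs obkiz mssmq ebpbi uher bqcx kfdo fcweg jerih awzw kmfl
Hunk 4: at line 1 remove [obkiz,mssmq,ebpbi] add [xvus,qjszk] -> 11 lines: scsla rhhs xvus qjszk uher bqcx kfdo fcweg jerih awzw kmfl
Hunk 5: at line 7 remove [fcweg,jerih] add [ibp] -> 10 lines: scsla rhhs xvus qjszk uher bqcx kfdo ibp awzw kmfl
Hunk 6: at line 2 remove [xvus,qjszk] add [iup,houj,ummvv] -> 11 lines: scsla rhhs iup houj ummvv uher bqcx kfdo ibp awzw kmfl
Hunk 7: at line 2 remove [iup,houj,ummvv] add [wfwob,zoaf,ddht] -> 11 lines: scsla rhhs wfwob zoaf ddht uher bqcx kfdo ibp awzw kmfl

Answer: scsla
rhhs
wfwob
zoaf
ddht
uher
bqcx
kfdo
ibp
awzw
kmfl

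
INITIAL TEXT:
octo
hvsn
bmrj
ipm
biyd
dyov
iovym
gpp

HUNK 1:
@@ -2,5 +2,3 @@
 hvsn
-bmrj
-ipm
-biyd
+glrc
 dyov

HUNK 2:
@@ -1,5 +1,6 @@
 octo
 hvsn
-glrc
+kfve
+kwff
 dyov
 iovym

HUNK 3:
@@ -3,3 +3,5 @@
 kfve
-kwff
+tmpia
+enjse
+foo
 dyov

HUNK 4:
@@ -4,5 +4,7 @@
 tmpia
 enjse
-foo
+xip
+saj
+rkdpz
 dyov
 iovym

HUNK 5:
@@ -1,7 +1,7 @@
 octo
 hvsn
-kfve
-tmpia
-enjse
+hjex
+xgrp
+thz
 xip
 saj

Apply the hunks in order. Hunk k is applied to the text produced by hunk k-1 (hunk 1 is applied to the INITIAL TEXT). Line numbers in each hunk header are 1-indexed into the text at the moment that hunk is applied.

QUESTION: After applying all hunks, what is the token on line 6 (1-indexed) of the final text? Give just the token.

Answer: xip

Derivation:
Hunk 1: at line 2 remove [bmrj,ipm,biyd] add [glrc] -> 6 lines: octo hvsn glrc dyov iovym gpp
Hunk 2: at line 1 remove [glrc] add [kfve,kwff] -> 7 lines: octo hvsn kfve kwff dyov iovym gpp
Hunk 3: at line 3 remove [kwff] add [tmpia,enjse,foo] -> 9 lines: octo hvsn kfve tmpia enjse foo dyov iovym gpp
Hunk 4: at line 4 remove [foo] add [xip,saj,rkdpz] -> 11 lines: octo hvsn kfve tmpia enjse xip saj rkdpz dyov iovym gpp
Hunk 5: at line 1 remove [kfve,tmpia,enjse] add [hjex,xgrp,thz] -> 11 lines: octo hvsn hjex xgrp thz xip saj rkdpz dyov iovym gpp
Final line 6: xip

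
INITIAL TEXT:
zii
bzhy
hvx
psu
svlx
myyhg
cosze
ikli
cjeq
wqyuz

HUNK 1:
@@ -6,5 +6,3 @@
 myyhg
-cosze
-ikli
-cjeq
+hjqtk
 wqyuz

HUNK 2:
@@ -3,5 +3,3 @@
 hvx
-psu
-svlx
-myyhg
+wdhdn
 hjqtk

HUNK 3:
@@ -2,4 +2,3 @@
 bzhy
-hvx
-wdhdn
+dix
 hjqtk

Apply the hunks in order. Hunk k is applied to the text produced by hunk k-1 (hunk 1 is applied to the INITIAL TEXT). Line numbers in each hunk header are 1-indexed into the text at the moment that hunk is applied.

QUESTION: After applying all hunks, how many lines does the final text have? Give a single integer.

Answer: 5

Derivation:
Hunk 1: at line 6 remove [cosze,ikli,cjeq] add [hjqtk] -> 8 lines: zii bzhy hvx psu svlx myyhg hjqtk wqyuz
Hunk 2: at line 3 remove [psu,svlx,myyhg] add [wdhdn] -> 6 lines: zii bzhy hvx wdhdn hjqtk wqyuz
Hunk 3: at line 2 remove [hvx,wdhdn] add [dix] -> 5 lines: zii bzhy dix hjqtk wqyuz
Final line count: 5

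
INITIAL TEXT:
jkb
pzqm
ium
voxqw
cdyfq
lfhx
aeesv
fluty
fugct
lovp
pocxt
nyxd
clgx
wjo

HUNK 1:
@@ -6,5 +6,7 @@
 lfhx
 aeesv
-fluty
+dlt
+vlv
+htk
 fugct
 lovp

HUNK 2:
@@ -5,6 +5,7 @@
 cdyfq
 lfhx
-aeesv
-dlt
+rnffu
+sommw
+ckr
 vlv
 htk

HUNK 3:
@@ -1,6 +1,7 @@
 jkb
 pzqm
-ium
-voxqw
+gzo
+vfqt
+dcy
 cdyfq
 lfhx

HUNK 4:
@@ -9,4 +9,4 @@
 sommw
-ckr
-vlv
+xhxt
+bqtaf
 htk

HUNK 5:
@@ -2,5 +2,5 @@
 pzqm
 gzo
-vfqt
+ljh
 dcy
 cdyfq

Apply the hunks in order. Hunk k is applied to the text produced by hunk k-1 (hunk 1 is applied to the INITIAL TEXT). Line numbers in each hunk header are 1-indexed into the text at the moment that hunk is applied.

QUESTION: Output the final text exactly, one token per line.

Hunk 1: at line 6 remove [fluty] add [dlt,vlv,htk] -> 16 lines: jkb pzqm ium voxqw cdyfq lfhx aeesv dlt vlv htk fugct lovp pocxt nyxd clgx wjo
Hunk 2: at line 5 remove [aeesv,dlt] add [rnffu,sommw,ckr] -> 17 lines: jkb pzqm ium voxqw cdyfq lfhx rnffu sommw ckr vlv htk fugct lovp pocxt nyxd clgx wjo
Hunk 3: at line 1 remove [ium,voxqw] add [gzo,vfqt,dcy] -> 18 lines: jkb pzqm gzo vfqt dcy cdyfq lfhx rnffu sommw ckr vlv htk fugct lovp pocxt nyxd clgx wjo
Hunk 4: at line 9 remove [ckr,vlv] add [xhxt,bqtaf] -> 18 lines: jkb pzqm gzo vfqt dcy cdyfq lfhx rnffu sommw xhxt bqtaf htk fugct lovp pocxt nyxd clgx wjo
Hunk 5: at line 2 remove [vfqt] add [ljh] -> 18 lines: jkb pzqm gzo ljh dcy cdyfq lfhx rnffu sommw xhxt bqtaf htk fugct lovp pocxt nyxd clgx wjo

Answer: jkb
pzqm
gzo
ljh
dcy
cdyfq
lfhx
rnffu
sommw
xhxt
bqtaf
htk
fugct
lovp
pocxt
nyxd
clgx
wjo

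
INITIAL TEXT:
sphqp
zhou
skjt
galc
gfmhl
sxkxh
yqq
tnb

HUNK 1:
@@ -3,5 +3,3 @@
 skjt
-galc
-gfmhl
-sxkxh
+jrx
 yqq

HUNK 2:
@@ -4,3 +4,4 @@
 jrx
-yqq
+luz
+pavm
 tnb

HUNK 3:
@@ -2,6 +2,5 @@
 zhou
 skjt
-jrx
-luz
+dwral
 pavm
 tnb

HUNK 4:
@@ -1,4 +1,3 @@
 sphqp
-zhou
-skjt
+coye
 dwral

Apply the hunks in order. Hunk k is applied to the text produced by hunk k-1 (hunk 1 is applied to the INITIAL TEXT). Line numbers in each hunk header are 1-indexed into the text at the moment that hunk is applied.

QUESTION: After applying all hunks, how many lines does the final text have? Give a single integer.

Answer: 5

Derivation:
Hunk 1: at line 3 remove [galc,gfmhl,sxkxh] add [jrx] -> 6 lines: sphqp zhou skjt jrx yqq tnb
Hunk 2: at line 4 remove [yqq] add [luz,pavm] -> 7 lines: sphqp zhou skjt jrx luz pavm tnb
Hunk 3: at line 2 remove [jrx,luz] add [dwral] -> 6 lines: sphqp zhou skjt dwral pavm tnb
Hunk 4: at line 1 remove [zhou,skjt] add [coye] -> 5 lines: sphqp coye dwral pavm tnb
Final line count: 5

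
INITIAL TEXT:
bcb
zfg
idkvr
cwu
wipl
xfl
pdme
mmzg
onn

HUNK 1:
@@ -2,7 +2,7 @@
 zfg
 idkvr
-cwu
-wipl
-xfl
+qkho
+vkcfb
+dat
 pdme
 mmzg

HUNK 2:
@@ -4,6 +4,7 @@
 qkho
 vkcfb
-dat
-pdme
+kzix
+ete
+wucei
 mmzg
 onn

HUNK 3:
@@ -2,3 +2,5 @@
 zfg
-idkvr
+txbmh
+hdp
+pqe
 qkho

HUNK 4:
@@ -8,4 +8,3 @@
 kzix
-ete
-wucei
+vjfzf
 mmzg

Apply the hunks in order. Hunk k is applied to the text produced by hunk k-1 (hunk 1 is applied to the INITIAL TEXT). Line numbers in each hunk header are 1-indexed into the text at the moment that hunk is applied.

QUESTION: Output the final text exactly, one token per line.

Hunk 1: at line 2 remove [cwu,wipl,xfl] add [qkho,vkcfb,dat] -> 9 lines: bcb zfg idkvr qkho vkcfb dat pdme mmzg onn
Hunk 2: at line 4 remove [dat,pdme] add [kzix,ete,wucei] -> 10 lines: bcb zfg idkvr qkho vkcfb kzix ete wucei mmzg onn
Hunk 3: at line 2 remove [idkvr] add [txbmh,hdp,pqe] -> 12 lines: bcb zfg txbmh hdp pqe qkho vkcfb kzix ete wucei mmzg onn
Hunk 4: at line 8 remove [ete,wucei] add [vjfzf] -> 11 lines: bcb zfg txbmh hdp pqe qkho vkcfb kzix vjfzf mmzg onn

Answer: bcb
zfg
txbmh
hdp
pqe
qkho
vkcfb
kzix
vjfzf
mmzg
onn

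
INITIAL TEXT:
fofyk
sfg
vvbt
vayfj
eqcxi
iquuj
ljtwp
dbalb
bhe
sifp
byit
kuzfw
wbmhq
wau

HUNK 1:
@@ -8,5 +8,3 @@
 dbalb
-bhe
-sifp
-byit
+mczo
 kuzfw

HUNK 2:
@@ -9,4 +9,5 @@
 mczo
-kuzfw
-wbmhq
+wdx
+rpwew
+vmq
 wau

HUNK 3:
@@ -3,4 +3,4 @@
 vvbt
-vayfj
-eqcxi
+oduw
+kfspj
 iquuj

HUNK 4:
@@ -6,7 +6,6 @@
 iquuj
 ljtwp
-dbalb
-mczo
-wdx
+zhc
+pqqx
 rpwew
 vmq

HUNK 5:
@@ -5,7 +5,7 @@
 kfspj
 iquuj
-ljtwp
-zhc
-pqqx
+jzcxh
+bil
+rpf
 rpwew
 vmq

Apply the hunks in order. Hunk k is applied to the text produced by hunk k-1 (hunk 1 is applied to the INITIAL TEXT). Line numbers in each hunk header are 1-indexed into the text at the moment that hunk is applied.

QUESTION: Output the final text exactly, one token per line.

Answer: fofyk
sfg
vvbt
oduw
kfspj
iquuj
jzcxh
bil
rpf
rpwew
vmq
wau

Derivation:
Hunk 1: at line 8 remove [bhe,sifp,byit] add [mczo] -> 12 lines: fofyk sfg vvbt vayfj eqcxi iquuj ljtwp dbalb mczo kuzfw wbmhq wau
Hunk 2: at line 9 remove [kuzfw,wbmhq] add [wdx,rpwew,vmq] -> 13 lines: fofyk sfg vvbt vayfj eqcxi iquuj ljtwp dbalb mczo wdx rpwew vmq wau
Hunk 3: at line 3 remove [vayfj,eqcxi] add [oduw,kfspj] -> 13 lines: fofyk sfg vvbt oduw kfspj iquuj ljtwp dbalb mczo wdx rpwew vmq wau
Hunk 4: at line 6 remove [dbalb,mczo,wdx] add [zhc,pqqx] -> 12 lines: fofyk sfg vvbt oduw kfspj iquuj ljtwp zhc pqqx rpwew vmq wau
Hunk 5: at line 5 remove [ljtwp,zhc,pqqx] add [jzcxh,bil,rpf] -> 12 lines: fofyk sfg vvbt oduw kfspj iquuj jzcxh bil rpf rpwew vmq wau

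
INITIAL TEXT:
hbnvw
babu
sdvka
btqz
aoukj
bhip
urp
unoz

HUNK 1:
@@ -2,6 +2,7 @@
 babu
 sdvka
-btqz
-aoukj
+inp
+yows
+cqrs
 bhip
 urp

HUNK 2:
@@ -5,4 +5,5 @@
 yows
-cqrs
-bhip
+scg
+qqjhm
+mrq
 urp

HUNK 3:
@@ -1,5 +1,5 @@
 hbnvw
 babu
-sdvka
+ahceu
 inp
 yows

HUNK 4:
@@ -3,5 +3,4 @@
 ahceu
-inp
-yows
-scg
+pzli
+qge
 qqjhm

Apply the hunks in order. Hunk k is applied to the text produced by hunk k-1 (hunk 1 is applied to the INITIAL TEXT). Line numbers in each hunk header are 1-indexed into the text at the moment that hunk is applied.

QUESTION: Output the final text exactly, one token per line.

Hunk 1: at line 2 remove [btqz,aoukj] add [inp,yows,cqrs] -> 9 lines: hbnvw babu sdvka inp yows cqrs bhip urp unoz
Hunk 2: at line 5 remove [cqrs,bhip] add [scg,qqjhm,mrq] -> 10 lines: hbnvw babu sdvka inp yows scg qqjhm mrq urp unoz
Hunk 3: at line 1 remove [sdvka] add [ahceu] -> 10 lines: hbnvw babu ahceu inp yows scg qqjhm mrq urp unoz
Hunk 4: at line 3 remove [inp,yows,scg] add [pzli,qge] -> 9 lines: hbnvw babu ahceu pzli qge qqjhm mrq urp unoz

Answer: hbnvw
babu
ahceu
pzli
qge
qqjhm
mrq
urp
unoz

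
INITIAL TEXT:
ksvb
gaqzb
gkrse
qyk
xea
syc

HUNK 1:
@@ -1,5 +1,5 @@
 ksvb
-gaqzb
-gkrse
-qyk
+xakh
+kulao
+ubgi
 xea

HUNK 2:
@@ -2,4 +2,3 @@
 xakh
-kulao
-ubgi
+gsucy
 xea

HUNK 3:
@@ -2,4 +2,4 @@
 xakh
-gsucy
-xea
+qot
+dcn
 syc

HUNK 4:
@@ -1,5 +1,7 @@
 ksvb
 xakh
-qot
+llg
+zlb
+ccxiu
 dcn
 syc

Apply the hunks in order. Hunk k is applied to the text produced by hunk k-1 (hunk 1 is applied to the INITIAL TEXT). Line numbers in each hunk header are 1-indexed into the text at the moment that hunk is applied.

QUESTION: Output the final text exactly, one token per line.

Hunk 1: at line 1 remove [gaqzb,gkrse,qyk] add [xakh,kulao,ubgi] -> 6 lines: ksvb xakh kulao ubgi xea syc
Hunk 2: at line 2 remove [kulao,ubgi] add [gsucy] -> 5 lines: ksvb xakh gsucy xea syc
Hunk 3: at line 2 remove [gsucy,xea] add [qot,dcn] -> 5 lines: ksvb xakh qot dcn syc
Hunk 4: at line 1 remove [qot] add [llg,zlb,ccxiu] -> 7 lines: ksvb xakh llg zlb ccxiu dcn syc

Answer: ksvb
xakh
llg
zlb
ccxiu
dcn
syc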